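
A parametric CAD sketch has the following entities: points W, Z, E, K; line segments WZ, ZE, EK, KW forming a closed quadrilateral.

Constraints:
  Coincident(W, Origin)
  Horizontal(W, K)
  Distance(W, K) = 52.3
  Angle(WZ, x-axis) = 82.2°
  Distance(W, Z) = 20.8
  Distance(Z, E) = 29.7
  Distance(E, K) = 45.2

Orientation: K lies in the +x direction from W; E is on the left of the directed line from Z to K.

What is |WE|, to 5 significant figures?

46.390

W is at the origin; WK is horizontal with |WK| = 52.3 and K in +x, so K = (52.3, 0). WZ runs at 82.2° with |WZ| = 20.8, so Z = (2.8229, 20.608). E is determined by |ZE| = 29.7 and |EK| = 45.2 together: it lies at the intersection of circle(Z, 29.7) and circle(K, 45.2). With |ZK| = 53.597, the foot of the radical line on ZK is 15.968 from Z and the perpendicular offset is √(29.7² − 15.968²) = 25.042. Taking the left-of-ZK solution: E = (27.192, 37.585).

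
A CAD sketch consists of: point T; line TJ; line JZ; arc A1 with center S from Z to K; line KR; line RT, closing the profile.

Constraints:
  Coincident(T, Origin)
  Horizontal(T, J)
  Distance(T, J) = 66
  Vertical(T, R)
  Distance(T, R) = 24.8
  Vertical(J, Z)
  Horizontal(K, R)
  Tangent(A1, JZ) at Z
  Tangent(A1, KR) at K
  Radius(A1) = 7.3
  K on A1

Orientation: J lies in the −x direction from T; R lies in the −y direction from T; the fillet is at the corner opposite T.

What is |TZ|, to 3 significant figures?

68.3

The virtual corner opposite T is at (-66.0, -24.8). The tangent condition forces SZ to be normal to JZ and tangency of A1 to KR means the radius SK is perpendicular to KR, with radius 7.3, so the center S sits 7.3 in from both sides at S = (-58.7, -17.5). That places the tangent points at Z = (-66.0, -17.5) on JZ and K = (-58.7, -24.8) on KR. Then |TZ| = |Z − T| = 68.3.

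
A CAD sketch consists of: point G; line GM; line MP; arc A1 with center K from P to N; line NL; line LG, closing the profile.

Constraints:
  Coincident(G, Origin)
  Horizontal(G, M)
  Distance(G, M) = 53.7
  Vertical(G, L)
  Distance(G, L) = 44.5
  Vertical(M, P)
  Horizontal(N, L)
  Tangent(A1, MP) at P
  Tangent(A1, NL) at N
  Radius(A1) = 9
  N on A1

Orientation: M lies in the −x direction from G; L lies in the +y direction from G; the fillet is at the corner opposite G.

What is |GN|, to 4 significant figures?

63.07

G is at the origin; GM is horizontal with |GM| = 53.7 and M on the −x side, so M = (-53.70, 0.000). G and L share the same x with |GL| = 44.5 and L on the +y side, so L = (0.000, 44.50). The virtual corner opposite G is at (-53.70, 44.50). Tangency of A1 to MP means the radius KP is perpendicular to MP and since A1 is tangent to NL there, KN ⟂ NL, with radius 9.0, so the center K sits 9.0 in from both sides at K = (-44.70, 35.50). That places the tangent points at P = (-53.70, 35.50) on MP and N = (-44.70, 44.50) on NL. Then |GN| = |N − G| = 63.07.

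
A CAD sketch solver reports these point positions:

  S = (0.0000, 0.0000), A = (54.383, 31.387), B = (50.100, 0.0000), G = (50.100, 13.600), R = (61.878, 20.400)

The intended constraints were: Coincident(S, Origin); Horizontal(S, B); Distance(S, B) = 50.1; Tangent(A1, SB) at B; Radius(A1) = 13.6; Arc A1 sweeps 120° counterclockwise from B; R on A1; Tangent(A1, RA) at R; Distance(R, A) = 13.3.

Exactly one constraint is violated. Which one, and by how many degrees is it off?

Tangent(A1, RA) at R — off by 4.30°.

S = (0.00, 0.00) ✓; S.y = 0.00, B.y = 0.00 ✓; |SB| = 50.10 ✓; ∠(GB, BS) = 90.00° ✓; |GB| = 13.60 ✓; bearing(G→R) − bearing(G→B) = 120.0° ✓; |GR| = 13.60 ✓; ∠(GR, RA) = 85.70° ✗; |RA| = 13.30 ✓.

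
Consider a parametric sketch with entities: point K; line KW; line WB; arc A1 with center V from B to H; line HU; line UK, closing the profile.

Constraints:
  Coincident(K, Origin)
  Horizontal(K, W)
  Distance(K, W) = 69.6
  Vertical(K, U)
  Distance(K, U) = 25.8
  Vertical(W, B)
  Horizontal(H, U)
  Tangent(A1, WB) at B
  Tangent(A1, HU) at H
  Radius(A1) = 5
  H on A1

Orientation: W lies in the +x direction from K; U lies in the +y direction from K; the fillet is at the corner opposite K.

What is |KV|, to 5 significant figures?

67.866

K and U share the same x with |KU| = 25.8 and U on the +y side, so U = (0.0000, 25.800). The virtual corner opposite K is at (69.600, 25.800). Since A1 is tangent to WB there, VB ⟂ WB and the tangent condition forces VH to be normal to HU, with radius 5.0, so the center V sits 5.0 in from both sides at V = (64.600, 20.800). Then |KV| = |V − K| = 67.866.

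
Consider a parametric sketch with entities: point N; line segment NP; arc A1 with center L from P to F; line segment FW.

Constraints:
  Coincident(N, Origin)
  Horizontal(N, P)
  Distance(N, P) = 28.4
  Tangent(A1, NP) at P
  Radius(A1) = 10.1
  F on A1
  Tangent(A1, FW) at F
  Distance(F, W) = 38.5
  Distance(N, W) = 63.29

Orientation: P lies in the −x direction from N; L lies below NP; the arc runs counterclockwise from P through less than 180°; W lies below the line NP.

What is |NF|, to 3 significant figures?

39.6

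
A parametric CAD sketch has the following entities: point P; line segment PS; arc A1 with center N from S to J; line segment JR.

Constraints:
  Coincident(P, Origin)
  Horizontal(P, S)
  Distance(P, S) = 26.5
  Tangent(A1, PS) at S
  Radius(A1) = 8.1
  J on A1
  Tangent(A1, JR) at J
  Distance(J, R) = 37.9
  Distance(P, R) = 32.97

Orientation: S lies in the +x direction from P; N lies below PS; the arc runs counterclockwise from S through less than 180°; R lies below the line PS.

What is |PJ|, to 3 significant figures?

20.4

P is at the origin; P and S share the same y with |PS| = 26.5 and S on the +x side, so S = (26.5, 0.00). Tangency of A1 to PS means the radius NS is perpendicular to PS, so N = S + (0, -8.1) = (26.5, -8.10). Since NJ ⟂ JR (tangency), |NR| = √(8.1² + 37.9²) = 38.8 regardless of where J sits on A1. So R lies on both circle(P, 32.97) and circle(N, 38.8); the below-PS intersection is R = (-3.37, -32.8). J is the foot of the tangent from R: J = (20.1, -3.07).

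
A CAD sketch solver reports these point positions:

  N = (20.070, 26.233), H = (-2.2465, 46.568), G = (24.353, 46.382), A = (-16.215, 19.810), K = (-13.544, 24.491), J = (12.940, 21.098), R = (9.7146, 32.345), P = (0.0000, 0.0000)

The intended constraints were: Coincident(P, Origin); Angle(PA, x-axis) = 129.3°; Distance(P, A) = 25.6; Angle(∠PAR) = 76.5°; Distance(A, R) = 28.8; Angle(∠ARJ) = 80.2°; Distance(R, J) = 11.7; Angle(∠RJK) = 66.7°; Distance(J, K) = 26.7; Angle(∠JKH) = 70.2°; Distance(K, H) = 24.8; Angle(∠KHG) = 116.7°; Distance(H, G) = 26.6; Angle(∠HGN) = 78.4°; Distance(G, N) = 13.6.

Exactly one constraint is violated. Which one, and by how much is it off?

Distance(G, N) = 13.6 — off by 7.00.

P = (0.00, 0.00) ✓; PA at 129.3° ✓; |PA| = 25.60 ✓; ∠PAR = 76.50° ✓; |AR| = 28.80 ✓; ∠ARJ = 80.20° ✓; |RJ| = 11.70 ✓; ∠RJK = 66.70° ✓; |JK| = 26.70 ✓; ∠JKH = 70.20° ✓; |KH| = 24.80 ✓; ∠KHG = 116.7° ✓; |HG| = 26.60 ✓; ∠HGN = 78.40° ✓; |GN| = 20.60 ✗.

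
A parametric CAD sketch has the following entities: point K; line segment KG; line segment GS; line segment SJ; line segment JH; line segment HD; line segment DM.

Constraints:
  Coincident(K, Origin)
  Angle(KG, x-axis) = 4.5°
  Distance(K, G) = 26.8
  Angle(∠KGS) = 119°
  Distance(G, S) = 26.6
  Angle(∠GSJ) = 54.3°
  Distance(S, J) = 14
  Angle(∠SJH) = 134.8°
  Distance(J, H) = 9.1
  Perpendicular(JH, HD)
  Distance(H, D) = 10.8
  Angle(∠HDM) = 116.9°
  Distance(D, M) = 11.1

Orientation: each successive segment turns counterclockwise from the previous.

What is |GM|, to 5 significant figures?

17.281

JH ⟂ HD, so HD runs at -33.600°; with |HD| = 10.8, D = (27.975, 10.032). ∠HDM = 116.9° gives DM at 29.500° from the x-axis; with |DM| = 11.1, M = (37.635, 15.498). Then |GM| = |M − G| = 17.281.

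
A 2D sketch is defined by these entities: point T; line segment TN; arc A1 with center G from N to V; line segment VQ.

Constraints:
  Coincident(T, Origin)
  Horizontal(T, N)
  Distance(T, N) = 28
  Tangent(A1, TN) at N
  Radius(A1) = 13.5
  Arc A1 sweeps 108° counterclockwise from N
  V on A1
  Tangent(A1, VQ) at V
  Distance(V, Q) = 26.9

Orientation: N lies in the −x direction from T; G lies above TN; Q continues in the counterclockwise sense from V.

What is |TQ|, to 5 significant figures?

49.214

On A1, N sits at bearing -90° from G; a 108° counterclockwise sweep puts V at bearing 18°, so V = G + 13.5·(cos 18°, sin 18°) = (-15.161, 17.672). The tangent condition forces GV to be normal to VQ, so VQ runs along (−sin 18°, cos 18°); with |VQ| = 26.9, Q = (-23.473, 43.255). Then |TQ| = |Q − T| = 49.214.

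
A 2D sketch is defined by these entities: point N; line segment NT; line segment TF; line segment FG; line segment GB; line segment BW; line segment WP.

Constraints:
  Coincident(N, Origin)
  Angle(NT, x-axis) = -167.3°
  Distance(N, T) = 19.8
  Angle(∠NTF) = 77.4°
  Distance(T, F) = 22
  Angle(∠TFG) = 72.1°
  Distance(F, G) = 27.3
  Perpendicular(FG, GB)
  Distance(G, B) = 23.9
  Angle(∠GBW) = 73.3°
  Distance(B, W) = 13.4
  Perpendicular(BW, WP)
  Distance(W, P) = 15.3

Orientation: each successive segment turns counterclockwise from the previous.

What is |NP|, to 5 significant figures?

7.3998

N is at the origin; NT runs at -167.3° with length 19.8, so T = (-19.316, -4.3530). ∠NTF = 77.4° gives TF at -64.700° from the x-axis; with |TF| = 22.0, F = (-9.9137, -24.243). ∠TFG = 72.1° gives FG at 43.200° from the x-axis; with |FG| = 27.3, G = (9.9871, -5.5546). FG is perpendicular to GB, so GB runs at 133.20°; with |GB| = 23.9, B = (-6.3735, 11.868). ∠GBW = 73.3° gives BW at -120.10° from the x-axis; with |BW| = 13.4, W = (-13.094, 0.27469). BW is perpendicular to WP, so WP runs at -30.100°; with |WP| = 15.3, P = (0.14303, -7.3984). Then |NP| = |P − N| = 7.3998.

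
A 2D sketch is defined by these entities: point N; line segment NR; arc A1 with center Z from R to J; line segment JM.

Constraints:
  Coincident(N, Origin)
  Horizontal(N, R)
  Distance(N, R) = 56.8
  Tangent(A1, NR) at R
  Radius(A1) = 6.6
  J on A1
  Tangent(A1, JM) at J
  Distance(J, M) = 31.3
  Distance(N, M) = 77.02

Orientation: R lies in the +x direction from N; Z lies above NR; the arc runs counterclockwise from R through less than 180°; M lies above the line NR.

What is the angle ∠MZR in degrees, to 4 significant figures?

160.0°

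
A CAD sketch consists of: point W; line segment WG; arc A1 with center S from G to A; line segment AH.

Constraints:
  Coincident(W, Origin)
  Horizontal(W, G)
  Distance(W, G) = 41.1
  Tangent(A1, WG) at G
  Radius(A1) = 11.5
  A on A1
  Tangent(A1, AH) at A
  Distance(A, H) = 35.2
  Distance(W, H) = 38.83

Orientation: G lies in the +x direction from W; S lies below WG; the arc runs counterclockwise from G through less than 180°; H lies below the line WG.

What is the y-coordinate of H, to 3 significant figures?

-36.4

W is at the origin; WG is horizontal with |WG| = 41.1 and G on the +x side, so G = (41.1, 0.00). Since A1 is tangent to WG there, SG ⟂ WG, so S = G + (0, -11.5) = (41.1, -11.5). Since SA ⟂ AH (tangency), |SH| = √(11.5² + 35.2²) = 37.0 regardless of where A sits on A1. So H lies on both circle(W, 38.83) and circle(S, 37.0); the below-WG intersection is H = (13.6, -36.4). A is the foot of the tangent from H: A = (31.1, -5.79).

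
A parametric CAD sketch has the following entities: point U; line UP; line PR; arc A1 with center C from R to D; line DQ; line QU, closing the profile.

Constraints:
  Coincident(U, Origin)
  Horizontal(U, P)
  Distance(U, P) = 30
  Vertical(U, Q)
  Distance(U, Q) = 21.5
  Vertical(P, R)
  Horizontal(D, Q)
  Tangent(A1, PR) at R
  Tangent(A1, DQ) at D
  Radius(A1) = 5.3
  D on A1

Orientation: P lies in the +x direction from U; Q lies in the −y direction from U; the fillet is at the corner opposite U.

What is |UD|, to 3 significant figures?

32.7

The virtual corner opposite U is at (30.0, -21.5). A1 meets PR tangentially, so CR is at right angles to PR and tangency of A1 to DQ means the radius CD is perpendicular to DQ, with radius 5.3, so the center C sits 5.3 in from both sides at C = (24.7, -16.2). That places the tangent points at R = (30.0, -16.2) on PR and D = (24.7, -21.5) on DQ. Then |UD| = |D − U| = 32.7.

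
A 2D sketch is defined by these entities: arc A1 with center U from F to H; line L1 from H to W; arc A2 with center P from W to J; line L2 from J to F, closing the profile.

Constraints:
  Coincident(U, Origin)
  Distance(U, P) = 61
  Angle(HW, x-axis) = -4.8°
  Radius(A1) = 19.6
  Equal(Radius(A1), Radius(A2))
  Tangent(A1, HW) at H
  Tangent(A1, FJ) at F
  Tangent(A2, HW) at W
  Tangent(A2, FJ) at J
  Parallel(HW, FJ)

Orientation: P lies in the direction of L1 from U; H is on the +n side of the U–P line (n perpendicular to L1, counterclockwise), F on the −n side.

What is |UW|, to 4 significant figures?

64.07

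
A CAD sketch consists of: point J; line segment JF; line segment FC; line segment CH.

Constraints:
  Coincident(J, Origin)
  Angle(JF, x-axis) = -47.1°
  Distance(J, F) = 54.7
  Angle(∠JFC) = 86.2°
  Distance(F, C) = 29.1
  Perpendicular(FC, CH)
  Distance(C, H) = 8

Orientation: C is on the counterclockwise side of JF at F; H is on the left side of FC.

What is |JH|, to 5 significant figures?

53.091

∠JFC = 86.2°, so FC runs at -47.1° + (180° − 86.2°) = 46.700° from the x-axis; with |FC| = 29.1, C = F + 29.1·(cos 46.700°, sin 46.700°) = (57.193, -18.892). FC ⟂ CH; with |CH| = 8.0 on the left of FC, H = C + 8.0·(-0.72777, 0.68582) = (51.371, -13.405). Then |JH| = |H − J| = 53.091.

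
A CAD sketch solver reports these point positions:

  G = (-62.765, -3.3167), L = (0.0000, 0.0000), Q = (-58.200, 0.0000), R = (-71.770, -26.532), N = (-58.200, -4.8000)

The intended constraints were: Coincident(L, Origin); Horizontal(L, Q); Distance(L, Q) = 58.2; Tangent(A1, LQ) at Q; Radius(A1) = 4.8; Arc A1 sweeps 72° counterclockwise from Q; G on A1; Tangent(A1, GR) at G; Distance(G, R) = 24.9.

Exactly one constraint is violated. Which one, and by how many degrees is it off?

Tangent(A1, GR) at G — off by 3.20°.

L = (0.00, 0.00) ✓; L.y = 0.00, Q.y = 0.00 ✓; |LQ| = 58.20 ✓; ∠(NQ, QL) = 90.00° ✓; |NQ| = 4.800 ✓; bearing(N→G) − bearing(N→Q) = 72.00° ✓; |NG| = 4.800 ✓; ∠(NG, GR) = 93.20° ✗; |GR| = 24.90 ✓.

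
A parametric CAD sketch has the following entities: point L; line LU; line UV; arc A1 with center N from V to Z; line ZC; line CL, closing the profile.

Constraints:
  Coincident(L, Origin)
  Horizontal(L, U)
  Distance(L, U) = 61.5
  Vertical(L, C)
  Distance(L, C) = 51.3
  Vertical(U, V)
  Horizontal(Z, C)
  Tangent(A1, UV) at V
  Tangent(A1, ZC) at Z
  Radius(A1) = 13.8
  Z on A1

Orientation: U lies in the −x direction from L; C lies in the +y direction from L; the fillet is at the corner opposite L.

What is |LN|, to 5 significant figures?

60.676

L and C share the same x with |LC| = 51.3 and C on the +y side, so C = (0.0000, 51.300). The virtual corner opposite L is at (-61.500, 51.300). Tangency of A1 to UV means the radius NV is perpendicular to UV and the tangent condition forces NZ to be normal to ZC, with radius 13.8, so the center N sits 13.8 in from both sides at N = (-47.700, 37.500). Then |LN| = |N − L| = 60.676.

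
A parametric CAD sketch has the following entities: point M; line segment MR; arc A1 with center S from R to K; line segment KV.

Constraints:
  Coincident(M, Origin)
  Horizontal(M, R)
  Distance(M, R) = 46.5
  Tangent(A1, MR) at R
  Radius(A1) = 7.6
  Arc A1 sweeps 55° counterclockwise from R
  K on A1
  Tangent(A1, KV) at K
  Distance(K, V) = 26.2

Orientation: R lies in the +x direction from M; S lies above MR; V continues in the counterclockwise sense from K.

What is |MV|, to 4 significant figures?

72.12

M is at the origin; M and R share the same y with |MR| = 46.5 and R on the +x side, so R = (46.50, 0.000). Since A1 is tangent to MR there, SR ⟂ MR, so S = R + (0, 7.6) = (46.50, 7.600). On A1, R sits at bearing -90° from S; a 55° counterclockwise sweep puts K at bearing -35°, so K = S + 7.6·(cos -35°, sin -35°) = (52.73, 3.241). Tangency of A1 to KV means the radius SK is perpendicular to KV, so KV runs along (−sin -35°, cos -35°); with |KV| = 26.2, V = (67.75, 24.70). Then |MV| = |V − M| = 72.12.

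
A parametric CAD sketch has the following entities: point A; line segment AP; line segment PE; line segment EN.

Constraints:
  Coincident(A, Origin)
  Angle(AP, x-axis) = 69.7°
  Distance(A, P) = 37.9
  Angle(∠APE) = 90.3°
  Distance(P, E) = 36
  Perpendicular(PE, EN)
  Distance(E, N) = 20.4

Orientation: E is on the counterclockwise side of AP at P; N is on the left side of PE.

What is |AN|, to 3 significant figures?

40.2

∠APE = 90.3°, so PE runs at 69.7° + (180° − 90.3°) = 159° from the x-axis; with |PE| = 36.0, E = P + 36.0·(cos 159°, sin 159°) = (-20.5, 48.2). The perpendicularity gives EN at right angles to PE; with |EN| = 20.4 on the left of PE, N = E + 20.4·(-0.352, -0.936) = (-27.7, 29.1). Then |AN| = |N − A| = 40.2.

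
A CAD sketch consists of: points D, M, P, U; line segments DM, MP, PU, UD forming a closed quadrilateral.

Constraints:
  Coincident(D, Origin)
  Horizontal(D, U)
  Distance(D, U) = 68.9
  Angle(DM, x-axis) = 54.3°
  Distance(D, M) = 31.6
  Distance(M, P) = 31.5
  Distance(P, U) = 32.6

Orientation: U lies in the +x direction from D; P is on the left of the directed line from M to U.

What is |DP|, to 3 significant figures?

56.5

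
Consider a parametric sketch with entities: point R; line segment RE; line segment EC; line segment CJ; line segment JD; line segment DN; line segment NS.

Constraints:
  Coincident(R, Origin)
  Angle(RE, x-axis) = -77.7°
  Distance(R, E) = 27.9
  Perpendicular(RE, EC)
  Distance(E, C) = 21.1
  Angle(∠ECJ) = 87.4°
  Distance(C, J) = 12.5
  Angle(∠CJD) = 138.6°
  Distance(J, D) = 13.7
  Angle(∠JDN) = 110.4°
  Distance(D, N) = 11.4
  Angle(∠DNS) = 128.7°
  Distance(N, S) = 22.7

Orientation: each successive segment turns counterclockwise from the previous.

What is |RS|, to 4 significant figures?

32.48

R is at the origin; RE runs at -77.7° with length 27.9, so E = (5.944, -27.26). RE ⟂ EC, so EC runs at 12.30°; with |EC| = 21.1, C = (26.56, -22.76). ∠ECJ = 87.4° gives CJ at 104.9° from the x-axis; with |CJ| = 12.5, J = (23.35, -10.68). ∠CJD = 138.6° gives JD at 146.3° from the x-axis; with |JD| = 13.7, D = (11.95, -3.084). ∠JDN = 110.4° gives DN at -144.1° from the x-axis; with |DN| = 11.4, N = (2.713, -9.768). ∠DNS = 128.7° gives NS at -92.80° from the x-axis; with |NS| = 22.7, S = (1.604, -32.44). Then |RS| = |S − R| = 32.48.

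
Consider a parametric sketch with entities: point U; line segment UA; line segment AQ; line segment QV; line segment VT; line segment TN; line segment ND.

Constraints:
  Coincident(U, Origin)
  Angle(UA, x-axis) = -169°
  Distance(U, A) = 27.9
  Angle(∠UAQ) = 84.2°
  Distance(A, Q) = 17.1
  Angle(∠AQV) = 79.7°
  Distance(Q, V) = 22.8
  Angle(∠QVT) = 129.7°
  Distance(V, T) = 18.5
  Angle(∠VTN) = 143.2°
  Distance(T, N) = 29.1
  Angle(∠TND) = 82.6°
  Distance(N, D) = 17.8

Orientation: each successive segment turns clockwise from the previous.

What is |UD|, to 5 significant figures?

34.776

U is at the origin; UA runs at -169.0° with length 27.9, so A = (-27.387, -5.3236). ∠UAQ = 84.2° gives AQ at 95.200° from the x-axis; with |AQ| = 17.1, Q = (-28.937, 11.706). ∠AQV = 79.7° gives QV at -5.1000° from the x-axis; with |QV| = 22.8, V = (-6.2275, 9.6793). ∠QVT = 129.7° gives VT at -55.400° from the x-axis; with |VT| = 18.5, T = (4.2776, -5.5488). ∠VTN = 143.2° gives TN at -92.200° from the x-axis; with |TN| = 29.1, N = (3.1605, -34.627). ∠TND = 82.6° gives ND at 170.40° from the x-axis; with |ND| = 17.8, D = (-14.390, -31.659). Then |UD| = |D − U| = 34.776.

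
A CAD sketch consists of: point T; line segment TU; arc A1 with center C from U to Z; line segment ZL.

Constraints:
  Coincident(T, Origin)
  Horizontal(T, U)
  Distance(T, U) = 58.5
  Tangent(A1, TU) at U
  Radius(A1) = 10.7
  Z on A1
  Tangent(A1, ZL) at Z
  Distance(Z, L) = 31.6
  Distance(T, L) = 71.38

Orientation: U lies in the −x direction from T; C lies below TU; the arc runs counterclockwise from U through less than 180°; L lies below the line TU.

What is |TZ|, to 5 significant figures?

69.963

T is at the origin; TU is horizontal with |TU| = 58.5 and U on the −x side, so U = (-58.500, 0.0000). Tangency of A1 to TU means the radius CU is perpendicular to TU, so C = U + (0, -10.7) = (-58.500, -10.700). Since CZ ⟂ ZL (tangency), |CL| = √(10.7² + 31.6²) = 33.362 regardless of where Z sits on A1. So L lies on both circle(T, 71.38) and circle(C, 33.362); the below-TU intersection is L = (-56.218, -43.984). Z is the foot of the tangent from L: Z = (-68.376, -14.817).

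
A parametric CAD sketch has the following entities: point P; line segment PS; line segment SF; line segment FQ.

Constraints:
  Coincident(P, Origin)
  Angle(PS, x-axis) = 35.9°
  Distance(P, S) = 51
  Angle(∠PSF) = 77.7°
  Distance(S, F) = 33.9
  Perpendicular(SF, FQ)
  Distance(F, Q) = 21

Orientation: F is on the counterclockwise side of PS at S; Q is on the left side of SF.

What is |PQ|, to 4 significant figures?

36.90

∠PSF = 77.7°, so SF runs at 35.9° + (180° − 77.7°) = 138.2° from the x-axis; with |SF| = 33.9, F = S + 33.9·(cos 138.2°, sin 138.2°) = (16.04, 52.50). SF ⟂ FQ; with |FQ| = 21.0 on the left of SF, Q = F + 21.0·(-0.6665, -0.7455) = (2.043, 36.85). Then |PQ| = |Q − P| = 36.90.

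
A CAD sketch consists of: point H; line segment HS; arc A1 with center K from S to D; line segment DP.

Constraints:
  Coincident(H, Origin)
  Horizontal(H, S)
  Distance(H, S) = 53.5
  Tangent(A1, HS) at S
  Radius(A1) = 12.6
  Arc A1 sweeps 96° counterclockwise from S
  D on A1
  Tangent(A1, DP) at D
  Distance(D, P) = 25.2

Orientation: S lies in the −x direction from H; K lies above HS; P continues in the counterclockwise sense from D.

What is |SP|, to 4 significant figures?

40.22

H is at the origin; H and S share the same y with |HS| = 53.5 and S on the −x side, so S = (-53.50, 0.000). The tangent condition forces KS to be normal to HS, so K = S + (0, 12.6) = (-53.50, 12.60). On A1, S sits at bearing -90° from K; a 96° counterclockwise sweep puts D at bearing 6°, so D = K + 12.6·(cos 6°, sin 6°) = (-40.97, 13.92). Since A1 is tangent to DP there, KD ⟂ DP, so DP runs along (−sin 6°, cos 6°); with |DP| = 25.2, P = (-43.60, 38.98). Then |SP| = |P − S| = 40.22.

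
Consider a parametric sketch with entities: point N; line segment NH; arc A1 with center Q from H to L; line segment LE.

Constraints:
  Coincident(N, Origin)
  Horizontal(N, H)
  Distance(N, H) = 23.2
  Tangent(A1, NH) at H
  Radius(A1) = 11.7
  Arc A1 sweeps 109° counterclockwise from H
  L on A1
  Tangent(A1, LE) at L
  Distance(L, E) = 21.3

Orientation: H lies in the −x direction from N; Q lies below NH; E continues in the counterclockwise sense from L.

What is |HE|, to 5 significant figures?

35.887

N is at the origin; N and H share the same y with |NH| = 23.2 and H on the −x side, so H = (-23.200, 0.0000). Tangency of A1 to NH means the radius QH is perpendicular to NH, so Q = H + (0, -11.7) = (-23.200, -11.700). On A1, H sits at bearing 90° from Q; a 109° counterclockwise sweep puts L at bearing 199°, so L = Q + 11.7·(cos 199°, sin 199°) = (-34.263, -15.509). The tangent condition forces QL to be normal to LE, so LE runs along (−sin 199°, cos 199°); with |LE| = 21.3, E = (-27.328, -35.649). Then |HE| = |E − H| = 35.887.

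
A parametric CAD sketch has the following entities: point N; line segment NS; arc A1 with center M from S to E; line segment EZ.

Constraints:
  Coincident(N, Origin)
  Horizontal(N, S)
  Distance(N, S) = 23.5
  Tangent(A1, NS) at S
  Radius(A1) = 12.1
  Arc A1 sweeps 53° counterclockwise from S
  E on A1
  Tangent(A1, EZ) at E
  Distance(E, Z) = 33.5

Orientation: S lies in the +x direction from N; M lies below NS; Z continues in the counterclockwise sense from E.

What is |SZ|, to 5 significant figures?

43.432

On A1, S sits at bearing 90° from M; a 53° counterclockwise sweep puts E at bearing 143°, so E = M + 12.1·(cos 143°, sin 143°) = (13.837, -4.8180). A1 meets EZ tangentially, so ME is at right angles to EZ, so EZ runs along (−sin 143°, cos 143°); with |EZ| = 33.5, Z = (-6.3243, -31.572). Then |SZ| = |Z − S| = 43.432.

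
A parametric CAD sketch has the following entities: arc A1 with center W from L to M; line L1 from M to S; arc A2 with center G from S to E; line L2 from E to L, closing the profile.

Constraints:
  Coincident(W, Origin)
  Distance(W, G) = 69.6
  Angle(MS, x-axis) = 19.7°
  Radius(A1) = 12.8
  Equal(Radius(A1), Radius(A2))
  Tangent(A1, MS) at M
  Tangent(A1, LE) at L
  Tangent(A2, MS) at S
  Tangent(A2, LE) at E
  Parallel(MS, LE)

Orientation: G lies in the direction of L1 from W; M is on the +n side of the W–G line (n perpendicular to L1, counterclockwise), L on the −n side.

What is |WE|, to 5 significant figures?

70.767

The slot axis is L1's direction at 19.7°, so u = (cos 19.7°, sin 19.7°) = (0.94147, 0.33710) and n = (−sin 19.7°, cos 19.7°) = (-0.33710, 0.94147). W is at the origin and G lies 69.6 along u from W, so G = 69.6·u = (65.526, 23.462). Tangency of A1 to both parallel lines with radius 12.8 puts M and L at W ± 12.8·n: M = (-4.3148, 12.051), L = (4.3148, -12.051). Equal radii place S and E the same way about G: S = G + 12.8·n = (61.212, 35.513), E = G − 12.8·n = (69.841, 11.411). Then |WE| = |E − W| = 70.767.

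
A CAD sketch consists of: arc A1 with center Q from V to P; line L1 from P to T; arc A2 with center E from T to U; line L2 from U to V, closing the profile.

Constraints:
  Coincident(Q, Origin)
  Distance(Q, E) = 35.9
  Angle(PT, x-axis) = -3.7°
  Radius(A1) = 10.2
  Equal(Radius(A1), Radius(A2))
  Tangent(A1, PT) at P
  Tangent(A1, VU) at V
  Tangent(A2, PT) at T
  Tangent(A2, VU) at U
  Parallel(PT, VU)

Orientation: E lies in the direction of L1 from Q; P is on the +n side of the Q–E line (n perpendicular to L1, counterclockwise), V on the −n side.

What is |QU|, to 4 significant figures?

37.32

The slot axis is L1's direction at -3.7°, so u = (cos -3.7°, sin -3.7°) = (0.9979, -0.06453) and n = (−sin -3.7°, cos -3.7°) = (0.06453, 0.9979). Q is at the origin and E lies 35.9 along u from Q, so E = 35.9·u = (35.83, -2.317). Tangency of A1 to both parallel lines with radius 10.2 puts P and V at Q ± 10.2·n: P = (0.6582, 10.18), V = (-0.6582, -10.18). Equal radii place T and U the same way about E: T = E + 10.2·n = (36.48, 7.862), U = E − 10.2·n = (35.17, -12.50). Then |QU| = |U − Q| = 37.32.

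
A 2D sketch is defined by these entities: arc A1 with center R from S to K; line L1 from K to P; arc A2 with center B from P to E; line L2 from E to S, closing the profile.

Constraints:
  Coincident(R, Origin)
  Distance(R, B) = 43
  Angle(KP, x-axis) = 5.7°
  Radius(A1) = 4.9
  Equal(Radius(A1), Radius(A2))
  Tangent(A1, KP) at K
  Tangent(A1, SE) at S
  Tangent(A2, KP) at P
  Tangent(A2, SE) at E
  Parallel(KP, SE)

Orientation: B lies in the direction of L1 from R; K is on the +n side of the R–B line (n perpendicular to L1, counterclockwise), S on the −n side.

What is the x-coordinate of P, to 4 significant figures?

42.30

The slot axis is L1's direction at 5.7°, so u = (cos 5.7°, sin 5.7°) = (0.9951, 0.09932) and n = (−sin 5.7°, cos 5.7°) = (-0.09932, 0.9951). R is at the origin and B lies 43.0 along u from R, so B = 43.0·u = (42.79, 4.271). Tangency of A1 to both parallel lines with radius 4.9 puts K and S at R ± 4.9·n: K = (-0.4867, 4.876), S = (0.4867, -4.876). Equal radii place P and E the same way about B: P = B + 4.9·n = (42.30, 9.147), E = B − 4.9·n = (43.27, -0.6050). So P.x = 42.30.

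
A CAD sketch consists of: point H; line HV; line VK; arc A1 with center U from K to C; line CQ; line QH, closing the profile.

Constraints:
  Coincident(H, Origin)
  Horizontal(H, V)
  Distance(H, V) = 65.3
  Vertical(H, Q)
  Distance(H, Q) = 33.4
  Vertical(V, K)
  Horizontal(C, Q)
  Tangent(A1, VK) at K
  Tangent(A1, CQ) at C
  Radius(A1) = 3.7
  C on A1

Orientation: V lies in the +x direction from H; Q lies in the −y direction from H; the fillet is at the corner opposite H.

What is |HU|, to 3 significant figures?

68.4

H and Q share the same x with |HQ| = 33.4 and Q on the −y side, so Q = (0.00, -33.4). The virtual corner opposite H is at (65.3, -33.4). The tangent condition forces UK to be normal to VK and since A1 is tangent to CQ there, UC ⟂ CQ, with radius 3.7, so the center U sits 3.7 in from both sides at U = (61.6, -29.7). Then |HU| = |U − H| = 68.4.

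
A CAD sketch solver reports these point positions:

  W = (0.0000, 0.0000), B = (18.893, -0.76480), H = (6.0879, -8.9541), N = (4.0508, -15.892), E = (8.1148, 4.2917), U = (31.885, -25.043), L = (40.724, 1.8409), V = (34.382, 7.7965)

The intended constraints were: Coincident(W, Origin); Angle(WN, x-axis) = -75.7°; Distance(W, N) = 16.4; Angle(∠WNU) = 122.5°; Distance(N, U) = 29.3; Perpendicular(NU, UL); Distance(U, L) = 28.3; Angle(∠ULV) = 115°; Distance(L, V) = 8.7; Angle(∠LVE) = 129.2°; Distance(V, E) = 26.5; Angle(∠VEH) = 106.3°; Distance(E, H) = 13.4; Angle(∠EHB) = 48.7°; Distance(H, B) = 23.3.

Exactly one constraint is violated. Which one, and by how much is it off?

Distance(H, B) = 23.3 — off by 8.10.

W = (0.00, 0.00) ✓; WN at -75.70° ✓; |WN| = 16.40 ✓; ∠WNU = 122.5° ✓; |NU| = 29.30 ✓; ∠(NU, UL) = 90.00° ✓; |UL| = 28.30 ✓; ∠ULV = 115.0° ✓; |LV| = 8.700 ✓; ∠LVE = 129.2° ✓; |VE| = 26.50 ✓; ∠VEH = 106.3° ✓; |EH| = 13.40 ✓; ∠EHB = 48.70° ✓; |HB| = 15.20 ✗.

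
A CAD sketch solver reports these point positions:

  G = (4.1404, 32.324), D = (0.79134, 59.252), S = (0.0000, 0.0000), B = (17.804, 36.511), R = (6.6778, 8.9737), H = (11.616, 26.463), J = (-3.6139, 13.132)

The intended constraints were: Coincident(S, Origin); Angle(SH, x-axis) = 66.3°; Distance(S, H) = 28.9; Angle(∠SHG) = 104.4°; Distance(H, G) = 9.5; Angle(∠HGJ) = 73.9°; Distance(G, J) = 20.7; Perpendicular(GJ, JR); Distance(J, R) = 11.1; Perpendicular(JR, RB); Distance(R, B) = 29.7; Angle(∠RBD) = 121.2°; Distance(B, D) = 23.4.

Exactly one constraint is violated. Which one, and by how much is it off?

Distance(B, D) = 23.4 — off by 5.00.

S = (0.00, 0.00) ✓; SH at 66.30° ✓; |SH| = 28.90 ✓; ∠SHG = 104.4° ✓; |HG| = 9.499 ✓; ∠HGJ = 73.90° ✓; |GJ| = 20.70 ✓; ∠(GJ, JR) = 90.00° ✓; |JR| = 11.10 ✓; ∠(JR, RB) = 90.00° ✓; |RB| = 29.70 ✓; ∠RBD = 121.2° ✓; |BD| = 28.40 ✗.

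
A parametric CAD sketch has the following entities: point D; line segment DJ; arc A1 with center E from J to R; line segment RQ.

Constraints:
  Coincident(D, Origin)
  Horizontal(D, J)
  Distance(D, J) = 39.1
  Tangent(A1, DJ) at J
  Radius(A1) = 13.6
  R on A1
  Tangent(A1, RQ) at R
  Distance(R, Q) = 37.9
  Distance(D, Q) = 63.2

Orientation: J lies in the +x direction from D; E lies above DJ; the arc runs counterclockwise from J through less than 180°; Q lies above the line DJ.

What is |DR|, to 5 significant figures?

54.889

D is at the origin; DJ is horizontal with |DJ| = 39.1 and J on the +x side, so J = (39.100, 0.0000). A1 meets DJ tangentially, so EJ is at right angles to DJ, so E = J + (0, 13.6) = (39.100, 13.600). Since ER ⟂ RQ (tangency), |EQ| = √(13.6² + 37.9²) = 40.266 regardless of where R sits on A1. So Q lies on both circle(D, 63.2) and circle(E, 40.266); the above-DJ intersection is Q = (33.652, 53.496). R is the foot of the tangent from Q: R = (51.162, 19.883).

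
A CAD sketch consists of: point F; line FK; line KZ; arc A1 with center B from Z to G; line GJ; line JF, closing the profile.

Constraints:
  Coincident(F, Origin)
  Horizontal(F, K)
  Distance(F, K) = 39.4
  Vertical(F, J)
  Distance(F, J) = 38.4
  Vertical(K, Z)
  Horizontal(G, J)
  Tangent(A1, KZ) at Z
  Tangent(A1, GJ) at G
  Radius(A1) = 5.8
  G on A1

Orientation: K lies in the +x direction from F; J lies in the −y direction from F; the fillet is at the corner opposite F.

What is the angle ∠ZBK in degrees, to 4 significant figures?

79.91°

F is at the origin; FK is horizontal with |FK| = 39.4 and K on the +x side, so K = (39.40, 0.000). F and J share the same x with |FJ| = 38.4 and J on the −y side, so J = (0.000, -38.40). The virtual corner opposite F is at (39.40, -38.40). The tangent condition forces BZ to be normal to KZ and the tangent condition forces BG to be normal to GJ, with radius 5.8, so the center B sits 5.8 in from both sides at B = (33.60, -32.60). That places the tangent points at Z = (39.40, -32.60) on KZ and G = (33.60, -38.40) on GJ. Then cos ∠ZBK = BZ·BK / (|BZ||BK|), giving 79.91°.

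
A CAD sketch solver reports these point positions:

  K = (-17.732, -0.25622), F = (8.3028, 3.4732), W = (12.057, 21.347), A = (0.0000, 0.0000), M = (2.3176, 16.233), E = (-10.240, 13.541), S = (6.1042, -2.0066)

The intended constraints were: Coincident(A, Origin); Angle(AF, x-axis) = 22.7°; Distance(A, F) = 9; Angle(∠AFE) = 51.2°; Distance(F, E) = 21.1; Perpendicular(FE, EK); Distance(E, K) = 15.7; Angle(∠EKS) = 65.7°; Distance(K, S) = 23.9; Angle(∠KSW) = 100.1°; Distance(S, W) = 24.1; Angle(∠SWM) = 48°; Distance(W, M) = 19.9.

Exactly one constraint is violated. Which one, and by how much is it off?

Distance(W, M) = 19.9 — off by 8.90.

A = (0.00, 0.00) ✓; AF at 22.70° ✓; |AF| = 9.000 ✓; ∠AFE = 51.20° ✓; |FE| = 21.10 ✓; ∠(FE, EK) = 90.00° ✓; |EK| = 15.70 ✓; ∠EKS = 65.70° ✓; |KS| = 23.90 ✓; ∠KSW = 100.1° ✓; |SW| = 24.10 ✓; ∠SWM = 48.00° ✓; |WM| = 11.00 ✗.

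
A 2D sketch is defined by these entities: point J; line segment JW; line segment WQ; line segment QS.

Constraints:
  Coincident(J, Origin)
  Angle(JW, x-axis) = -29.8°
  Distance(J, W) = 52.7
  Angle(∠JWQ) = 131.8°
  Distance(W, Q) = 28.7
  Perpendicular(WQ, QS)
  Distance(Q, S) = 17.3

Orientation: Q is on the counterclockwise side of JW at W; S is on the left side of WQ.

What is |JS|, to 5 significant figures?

67.507

J is at the origin; JW runs at -29.8° with length 52.7, so W = 52.7·(cos -29.8°, sin -29.8°) = (45.731, -26.191). ∠JWQ = 131.8°, so WQ runs at -29.8° + (180° − 131.8°) = 18.400° from the x-axis; with |WQ| = 28.7, Q = W + 28.7·(cos 18.400°, sin 18.400°) = (72.964, -17.131). WQ is perpendicular to QS; with |QS| = 17.3 on the left of WQ, S = Q + 17.3·(-0.31565, 0.94888) = (67.503, -0.71585). Then |JS| = |S − J| = 67.507.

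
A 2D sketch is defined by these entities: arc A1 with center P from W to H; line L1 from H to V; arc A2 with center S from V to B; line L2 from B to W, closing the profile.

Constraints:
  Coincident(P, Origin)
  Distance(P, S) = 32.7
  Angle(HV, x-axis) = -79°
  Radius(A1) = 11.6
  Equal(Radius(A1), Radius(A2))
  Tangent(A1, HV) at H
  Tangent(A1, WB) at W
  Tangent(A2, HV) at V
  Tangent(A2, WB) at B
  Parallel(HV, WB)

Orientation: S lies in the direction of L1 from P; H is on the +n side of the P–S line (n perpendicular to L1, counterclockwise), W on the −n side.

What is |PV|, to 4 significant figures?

34.70

The slot axis is L1's direction at -79.0°, so u = (cos -79.0°, sin -79.0°) = (0.1908, -0.9816) and n = (−sin -79.0°, cos -79.0°) = (0.9816, 0.1908). P is at the origin and S lies 32.7 along u from P, so S = 32.7·u = (6.239, -32.10). Tangency of A1 to both parallel lines with radius 11.6 puts H and W at P ± 11.6·n: H = (11.39, 2.213), W = (-11.39, -2.213). Equal radii place V and B the same way about S: V = S + 11.6·n = (17.63, -29.89), B = S − 11.6·n = (-5.147, -34.31). Then |PV| = |V − P| = 34.70.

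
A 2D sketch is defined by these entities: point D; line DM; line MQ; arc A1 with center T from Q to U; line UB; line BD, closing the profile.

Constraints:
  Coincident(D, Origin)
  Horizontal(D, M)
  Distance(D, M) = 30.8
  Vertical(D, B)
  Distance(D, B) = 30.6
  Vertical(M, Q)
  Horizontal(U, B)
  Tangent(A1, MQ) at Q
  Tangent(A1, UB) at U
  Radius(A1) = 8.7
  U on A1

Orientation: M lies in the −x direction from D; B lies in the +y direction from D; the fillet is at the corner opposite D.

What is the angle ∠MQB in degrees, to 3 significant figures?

106°

D is at the origin; D and M share the same y with |DM| = 30.8 and M on the −x side, so M = (-30.8, 0.00). DB is vertical with |DB| = 30.6 and B on the +y side, so B = (0.00, 30.6). The virtual corner opposite D is at (-30.8, 30.6). A1 meets MQ tangentially, so TQ is at right angles to MQ and since A1 is tangent to UB there, TU ⟂ UB, with radius 8.7, so the center T sits 8.7 in from both sides at T = (-22.1, 21.9). That places the tangent points at Q = (-30.8, 21.9) on MQ and U = (-22.1, 30.6) on UB. Then cos ∠MQB = QM·QB / (|QM||QB|), giving 106°.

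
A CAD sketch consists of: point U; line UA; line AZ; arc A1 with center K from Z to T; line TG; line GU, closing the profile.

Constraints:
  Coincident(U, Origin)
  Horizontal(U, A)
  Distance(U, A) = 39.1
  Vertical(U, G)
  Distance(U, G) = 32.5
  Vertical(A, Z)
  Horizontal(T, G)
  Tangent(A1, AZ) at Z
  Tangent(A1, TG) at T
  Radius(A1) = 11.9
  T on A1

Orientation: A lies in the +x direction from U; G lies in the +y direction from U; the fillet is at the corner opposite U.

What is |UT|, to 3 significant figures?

42.4

U is at the origin; UA is horizontal with |UA| = 39.1 and A on the +x side, so A = (39.1, 0.00). UG is vertical with |UG| = 32.5 and G on the +y side, so G = (0.00, 32.5). The virtual corner opposite U is at (39.1, 32.5). Since A1 is tangent to AZ there, KZ ⟂ AZ and A1 meets TG tangentially, so KT is at right angles to TG, with radius 11.9, so the center K sits 11.9 in from both sides at K = (27.2, 20.6). That places the tangent points at Z = (39.1, 20.6) on AZ and T = (27.2, 32.5) on TG. Then |UT| = |T − U| = 42.4.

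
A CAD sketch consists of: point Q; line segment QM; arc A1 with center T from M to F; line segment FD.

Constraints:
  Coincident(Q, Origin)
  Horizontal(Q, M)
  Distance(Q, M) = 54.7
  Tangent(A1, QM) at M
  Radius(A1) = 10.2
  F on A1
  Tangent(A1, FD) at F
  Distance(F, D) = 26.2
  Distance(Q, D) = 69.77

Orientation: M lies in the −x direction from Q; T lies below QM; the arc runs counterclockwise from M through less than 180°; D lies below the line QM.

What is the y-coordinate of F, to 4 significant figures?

-12.59

Q is at the origin; Q and M share the same y with |QM| = 54.7 and M on the −x side, so M = (-54.70, 0.000). Tangency of A1 to QM means the radius TM is perpendicular to QM, so T = M + (0, -10.2) = (-54.70, -10.20). Since TF ⟂ FD (tangency), |TD| = √(10.2² + 26.2²) = 28.12 regardless of where F sits on A1. So D lies on both circle(Q, 69.77) and circle(T, 28.12); the below-QM intersection is D = (-58.47, -38.06). F is the foot of the tangent from D: F = (-64.62, -12.59).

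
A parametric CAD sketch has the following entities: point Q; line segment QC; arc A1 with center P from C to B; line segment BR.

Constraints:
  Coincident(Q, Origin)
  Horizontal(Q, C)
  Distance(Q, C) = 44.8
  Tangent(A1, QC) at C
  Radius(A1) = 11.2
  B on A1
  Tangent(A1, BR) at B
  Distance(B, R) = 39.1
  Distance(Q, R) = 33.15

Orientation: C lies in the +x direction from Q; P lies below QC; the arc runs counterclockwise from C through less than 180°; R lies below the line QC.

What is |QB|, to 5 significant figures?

36.870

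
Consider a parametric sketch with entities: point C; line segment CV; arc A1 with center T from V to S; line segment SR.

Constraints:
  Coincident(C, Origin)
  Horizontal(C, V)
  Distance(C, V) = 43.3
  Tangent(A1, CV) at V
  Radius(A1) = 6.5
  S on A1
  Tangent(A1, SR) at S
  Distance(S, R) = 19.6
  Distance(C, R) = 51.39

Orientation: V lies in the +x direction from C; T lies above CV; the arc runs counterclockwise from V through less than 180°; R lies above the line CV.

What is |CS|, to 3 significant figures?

50.2

C is at the origin; CV is horizontal with |CV| = 43.3 and V on the +x side, so V = (43.3, 0.00). The tangent condition forces TV to be normal to CV, so T = V + (0, 6.5) = (43.3, 6.50). Since TS ⟂ SR (tangency), |TR| = √(6.5² + 19.6²) = 20.6 regardless of where S sits on A1. So R lies on both circle(C, 51.39) and circle(T, 20.6); the above-CV intersection is R = (43.6, 27.1). S is the foot of the tangent from R: S = (49.5, 8.45).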